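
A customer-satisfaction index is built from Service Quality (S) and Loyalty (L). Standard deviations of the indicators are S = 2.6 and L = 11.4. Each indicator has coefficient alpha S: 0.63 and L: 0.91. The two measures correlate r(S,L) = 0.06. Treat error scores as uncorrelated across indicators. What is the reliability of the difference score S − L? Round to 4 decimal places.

0.8934

Var(S−L) = 2.6² + 11.4² − 2·2.6·11.4·0.06 = 136.72 − 3.5568 = 133.163.
Because errors are independent across components, Cov(Tᵢ,Tⱼ) = Cov(Xᵢ,Xⱼ); the off-diagonal part of the true-score variance is the same as above.
True-score variance = [2.6²·0.63 + 11.4²·0.91] − 3.5568 = 122.522 − 3.5568 = 118.966.
Reliability = 118.966 / 133.163 = 0.8934.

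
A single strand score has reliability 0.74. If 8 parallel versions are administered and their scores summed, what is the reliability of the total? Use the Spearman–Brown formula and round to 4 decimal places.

ρ_k = kρ / (1 + (k−1)ρ) = 8·0.74 / (1 + 7·0.74) = 5.920 / 6.180 = 0.9579.

0.9579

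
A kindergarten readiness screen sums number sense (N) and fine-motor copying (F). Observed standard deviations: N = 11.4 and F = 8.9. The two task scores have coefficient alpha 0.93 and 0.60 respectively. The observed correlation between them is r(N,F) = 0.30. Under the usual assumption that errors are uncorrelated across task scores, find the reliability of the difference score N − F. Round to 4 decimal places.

Var(N−F) = 11.4² + 8.9² − 2·11.4·8.9·0.30 = 209.17 − 60.876 = 148.294.
Because errors are independent across components, Cov(Tᵢ,Tⱼ) = Cov(Xᵢ,Xⱼ); the off-diagonal part of the true-score variance is the same as above.
True-score variance = [11.4²·0.93 + 8.9²·0.60] − 60.876 = 168.389 − 60.876 = 107.513.
Reliability = 107.513 / 148.294 = 0.7250.

0.7250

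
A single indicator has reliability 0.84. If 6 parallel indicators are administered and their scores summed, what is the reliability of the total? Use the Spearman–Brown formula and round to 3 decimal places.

ρ_k = kρ / (1 + (k−1)ρ) = 6·0.84 / (1 + 5·0.84) = 5.040 / 5.200 = 0.969.

0.969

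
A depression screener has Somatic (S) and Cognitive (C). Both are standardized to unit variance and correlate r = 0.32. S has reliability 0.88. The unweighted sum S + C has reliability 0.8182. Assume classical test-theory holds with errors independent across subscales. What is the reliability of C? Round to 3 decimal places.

Var(S+C) = 2 + 2·0.32 = 2.640.
True-score variance = ρ_S + ρ_C + 2·0.32, so 0.8182 = (0.88 + ρ_C + 0.64) / 2.640.
ρ_C = 0.8182·2.640 − 0.88 − 0.64 = 0.640.

0.640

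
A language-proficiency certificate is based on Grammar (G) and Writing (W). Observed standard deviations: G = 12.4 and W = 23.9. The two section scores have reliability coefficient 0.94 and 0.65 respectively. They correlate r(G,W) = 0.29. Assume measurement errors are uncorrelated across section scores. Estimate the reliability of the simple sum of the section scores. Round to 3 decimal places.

0.767

Var(G+W) = 12.4² + 23.9² + 2·[12.4·23.9·0.29] = 724.97 + 171.889 = 896.859.
Under uncorrelated errors the observed covariances equal the true-score covariances, so only the own-variance terms attenuate.
True-score variance = [12.4²·0.94 + 23.9²·0.65] + 171.889 = 515.821 + 171.889 = 687.71.
Reliability = 687.71 / 896.859 = 0.767.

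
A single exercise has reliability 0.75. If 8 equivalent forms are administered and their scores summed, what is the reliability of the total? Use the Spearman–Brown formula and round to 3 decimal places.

ρ_k = kρ / (1 + (k−1)ρ) = 8·0.75 / (1 + 7·0.75) = 6.000 / 6.250 = 0.960.

0.960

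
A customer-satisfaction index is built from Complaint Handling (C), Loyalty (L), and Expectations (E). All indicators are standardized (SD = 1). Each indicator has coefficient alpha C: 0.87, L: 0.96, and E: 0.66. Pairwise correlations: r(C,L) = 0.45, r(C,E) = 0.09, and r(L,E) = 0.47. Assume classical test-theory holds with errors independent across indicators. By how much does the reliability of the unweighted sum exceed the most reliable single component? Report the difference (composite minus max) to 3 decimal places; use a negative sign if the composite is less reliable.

Var(sum) = 3 + 2.02 = 5.02; true-score variance = 2.49 + 2.02 = 4.51; composite reliability = 0.8984.
Max component reliability = 0.9600.
Difference = 0.8984 − 0.9600 = -0.062.

-0.062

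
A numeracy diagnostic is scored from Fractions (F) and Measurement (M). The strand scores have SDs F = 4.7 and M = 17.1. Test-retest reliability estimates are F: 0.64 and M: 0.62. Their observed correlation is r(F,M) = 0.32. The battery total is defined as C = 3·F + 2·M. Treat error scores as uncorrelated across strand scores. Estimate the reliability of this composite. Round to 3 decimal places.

0.692

Var(C) = 3²·4.7² + 2²·17.1² + 2·[6·4.7·17.1·0.32] = 1368.45 + 308.621 = 1677.07.
Under uncorrelated errors the observed covariances equal the true-score covariances, so only the own-variance terms attenuate.
True-score variance = [3²·4.7²·0.64 + 2²·17.1²·0.62] + 308.621 = 852.415 + 308.621 = 1161.04.
Reliability = 1161.04 / 1677.07 = 0.692.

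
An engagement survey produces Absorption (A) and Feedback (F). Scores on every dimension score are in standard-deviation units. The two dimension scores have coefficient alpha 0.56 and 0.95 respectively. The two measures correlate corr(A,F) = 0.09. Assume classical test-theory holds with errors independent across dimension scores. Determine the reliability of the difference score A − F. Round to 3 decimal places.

0.731

Var(A−F) = 1 + 1 − 2·0.09 = 2 − 0.18 = 1.82.
With uncorrelated errors the cross-covariances are all true-score covariance, so they carry over unchanged; only the diagonal terms shrink to ρᵢσᵢ².
True-score variance = [0.56 + 0.95] − 0.18 = 1.51 − 0.18 = 1.33.
Reliability = 1.33 / 1.82 = 0.731.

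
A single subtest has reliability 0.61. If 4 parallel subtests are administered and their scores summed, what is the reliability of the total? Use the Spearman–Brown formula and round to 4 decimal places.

ρ_k = kρ / (1 + (k−1)ρ) = 4·0.61 / (1 + 3·0.61) = 2.440 / 2.830 = 0.8622.

0.8622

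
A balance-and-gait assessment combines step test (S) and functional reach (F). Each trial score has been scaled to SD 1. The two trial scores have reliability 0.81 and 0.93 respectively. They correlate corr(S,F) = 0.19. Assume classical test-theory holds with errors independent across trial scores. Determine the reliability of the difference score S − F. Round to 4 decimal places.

Var(S−F) = 1 + 1 − 2·0.19 = 2 − 0.38 = 1.62.
Under uncorrelated errors the observed covariances equal the true-score covariances, so only the own-variance terms attenuate.
True-score variance = [0.81 + 0.93] − 0.38 = 1.74 − 0.38 = 1.36.
Reliability = 1.36 / 1.62 = 0.8395.

0.8395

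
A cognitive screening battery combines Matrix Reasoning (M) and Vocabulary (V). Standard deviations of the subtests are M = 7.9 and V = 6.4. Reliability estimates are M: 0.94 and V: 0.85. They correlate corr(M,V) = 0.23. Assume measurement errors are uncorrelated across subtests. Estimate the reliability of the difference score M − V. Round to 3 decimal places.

0.877

Var(M−V) = 7.9² + 6.4² − 2·7.9·6.4·0.23 = 103.37 − 23.2576 = 80.1124.
With uncorrelated errors the cross-covariances are all true-score covariance, so they carry over unchanged; only the diagonal terms shrink to ρᵢσᵢ².
True-score variance = [7.9²·0.94 + 6.4²·0.85] − 23.2576 = 93.4814 − 23.2576 = 70.2238.
Reliability = 70.2238 / 80.1124 = 0.877.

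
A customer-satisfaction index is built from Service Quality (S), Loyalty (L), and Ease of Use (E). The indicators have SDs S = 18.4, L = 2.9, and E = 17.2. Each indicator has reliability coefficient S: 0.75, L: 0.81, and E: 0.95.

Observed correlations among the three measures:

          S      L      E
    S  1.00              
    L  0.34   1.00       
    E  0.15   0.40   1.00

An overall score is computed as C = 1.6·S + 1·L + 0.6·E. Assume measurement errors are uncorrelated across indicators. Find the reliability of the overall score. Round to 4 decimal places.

0.8064

Var(C) = 1.6²·18.4² + 2.9² + 0.6²·17.2² + 2·[1.6·18.4·2.9·0.34 + 0.96·18.4·17.2·0.15 + 0.6·2.9·17.2·0.40] = 981.626 + 173.144 = 1154.77.
With uncorrelated errors the cross-covariances are all true-score covariance, so they carry over unchanged; only the diagonal terms shrink to ρᵢσᵢ².
True-score variance = [1.6²·18.4²·0.75 + 2.9²·0.81 + 0.6²·17.2²·0.95] + 173.144 = 758.025 + 173.144 = 931.169.
Reliability = 931.169 / 1154.77 = 0.8064.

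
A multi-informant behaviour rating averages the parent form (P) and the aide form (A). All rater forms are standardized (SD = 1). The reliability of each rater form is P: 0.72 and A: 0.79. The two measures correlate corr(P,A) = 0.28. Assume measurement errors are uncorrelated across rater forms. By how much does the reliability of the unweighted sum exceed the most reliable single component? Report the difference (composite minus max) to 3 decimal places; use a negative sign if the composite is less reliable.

0.019

Var(sum) = 2 + 0.56 = 2.56; true-score variance = 1.51 + 0.56 = 2.07; composite reliability = 0.8086.
Max component reliability = 0.7900.
Difference = 0.8086 − 0.7900 = 0.019.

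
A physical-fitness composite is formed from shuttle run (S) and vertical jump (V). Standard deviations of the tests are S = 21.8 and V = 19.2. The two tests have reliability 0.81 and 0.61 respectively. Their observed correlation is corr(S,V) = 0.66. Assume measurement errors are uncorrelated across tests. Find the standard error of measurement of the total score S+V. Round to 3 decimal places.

Var(total) = 843.88 + 552.499 = 1396.38.
True-score variance = 609.815 + 552.499 = 1162.31, so reliability = 0.8324.
Error variance = 1396.38 − 1162.31 = 234.065; SEM = √234.065 = 15.299.

15.299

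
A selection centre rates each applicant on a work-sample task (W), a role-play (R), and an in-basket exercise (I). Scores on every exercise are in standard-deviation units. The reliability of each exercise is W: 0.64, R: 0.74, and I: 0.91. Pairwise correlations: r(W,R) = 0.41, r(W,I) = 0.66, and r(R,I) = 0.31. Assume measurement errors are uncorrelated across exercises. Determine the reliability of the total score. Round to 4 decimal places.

Var(W+R+I) = 3 + 2·[0.41 + 0.66 + 0.31] = 3 + 2.76 = 5.76.
Because errors are independent across components, Cov(Tᵢ,Tⱼ) = Cov(Xᵢ,Xⱼ); the off-diagonal part of the true-score variance is the same as above.
True-score variance = [0.64 + 0.74 + 0.91] + 2.76 = 2.29 + 2.76 = 5.05.
Reliability = 5.05 / 5.76 = 0.8767.

0.8767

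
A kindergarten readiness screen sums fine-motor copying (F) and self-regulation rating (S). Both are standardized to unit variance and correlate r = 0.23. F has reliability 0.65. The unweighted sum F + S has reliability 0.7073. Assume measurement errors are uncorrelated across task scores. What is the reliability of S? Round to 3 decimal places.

0.630

Var(F+S) = 2 + 2·0.23 = 2.460.
True-score variance = ρ_F + ρ_S + 2·0.23, so 0.7073 = (0.65 + ρ_S + 0.46) / 2.460.
ρ_S = 0.7073·2.460 − 0.65 − 0.46 = 0.630.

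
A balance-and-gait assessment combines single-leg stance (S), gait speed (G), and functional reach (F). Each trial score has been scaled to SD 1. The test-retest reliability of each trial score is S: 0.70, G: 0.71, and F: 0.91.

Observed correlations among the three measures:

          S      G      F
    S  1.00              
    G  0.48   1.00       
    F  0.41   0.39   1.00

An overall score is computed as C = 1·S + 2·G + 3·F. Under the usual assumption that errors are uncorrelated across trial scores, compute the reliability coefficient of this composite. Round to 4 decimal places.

0.9016

Var(C) = 1 + 2² + 3² + 2·[2·0.48 + 3·0.41 + 6·0.39] = 14 + 9.06 = 23.06.
Under uncorrelated errors the observed covariances equal the true-score covariances, so only the own-variance terms attenuate.
True-score variance = [0.70 + 2²·0.71 + 3²·0.91] + 9.06 = 11.73 + 9.06 = 20.79.
Reliability = 20.79 / 23.06 = 0.9016.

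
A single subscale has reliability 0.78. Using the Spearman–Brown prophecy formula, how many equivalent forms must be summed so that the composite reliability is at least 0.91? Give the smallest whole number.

k ≥ ρ*(1−ρ₁)/(ρ₁(1−ρ*)) = 0.91·0.22 / (0.78·0.09) = 2.852.
Smallest integer k = 3.

3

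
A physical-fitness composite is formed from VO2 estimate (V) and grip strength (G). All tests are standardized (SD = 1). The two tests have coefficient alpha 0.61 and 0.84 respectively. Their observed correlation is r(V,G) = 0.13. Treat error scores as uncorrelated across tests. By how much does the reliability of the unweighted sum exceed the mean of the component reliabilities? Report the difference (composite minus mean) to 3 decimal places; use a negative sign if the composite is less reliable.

0.032

Var(sum) = 2 + 0.26 = 2.26; true-score variance = 1.45 + 0.26 = 1.71; composite reliability = 0.7566.
Mean component reliability = 0.7250.
Difference = 0.7566 − 0.7250 = 0.032.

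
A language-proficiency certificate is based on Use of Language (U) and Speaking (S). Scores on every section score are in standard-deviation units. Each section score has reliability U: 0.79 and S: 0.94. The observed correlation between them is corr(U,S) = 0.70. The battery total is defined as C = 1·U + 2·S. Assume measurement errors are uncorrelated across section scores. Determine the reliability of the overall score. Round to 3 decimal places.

0.942

Var(C) = 1 + 2² + 2·[2·0.70] = 5 + 2.8 = 7.8.
Because errors are independent across components, Cov(Tᵢ,Tⱼ) = Cov(Xᵢ,Xⱼ); the off-diagonal part of the true-score variance is the same as above.
True-score variance = [0.79 + 2²·0.94] + 2.8 = 4.55 + 2.8 = 7.35.
Reliability = 7.35 / 7.8 = 0.942.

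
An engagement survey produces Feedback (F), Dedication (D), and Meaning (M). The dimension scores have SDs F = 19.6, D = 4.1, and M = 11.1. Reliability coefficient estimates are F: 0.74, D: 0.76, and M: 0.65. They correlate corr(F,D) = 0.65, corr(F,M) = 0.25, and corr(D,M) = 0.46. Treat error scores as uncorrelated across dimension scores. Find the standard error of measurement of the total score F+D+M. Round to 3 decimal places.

Var(total) = 524.18 + 255.117 = 779.297.
True-score variance = 377.141 + 255.117 = 632.258, so reliability = 0.8113.
Error variance = 779.297 − 632.258 = 147.04; SEM = √147.04 = 12.126.

12.126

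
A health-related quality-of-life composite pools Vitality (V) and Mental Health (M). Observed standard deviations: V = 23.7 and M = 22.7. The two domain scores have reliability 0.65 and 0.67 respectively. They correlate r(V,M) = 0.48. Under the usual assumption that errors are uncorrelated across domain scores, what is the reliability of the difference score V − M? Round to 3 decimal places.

Var(V−M) = 23.7² + 22.7² − 2·23.7·22.7·0.48 = 1076.98 − 516.47 = 560.51.
Because errors are independent across components, Cov(Tᵢ,Tⱼ) = Cov(Xᵢ,Xⱼ); the off-diagonal part of the true-score variance is the same as above.
True-score variance = [23.7²·0.65 + 22.7²·0.67] − 516.47 = 710.343 − 516.47 = 193.872.
Reliability = 193.872 / 560.51 = 0.346.

0.346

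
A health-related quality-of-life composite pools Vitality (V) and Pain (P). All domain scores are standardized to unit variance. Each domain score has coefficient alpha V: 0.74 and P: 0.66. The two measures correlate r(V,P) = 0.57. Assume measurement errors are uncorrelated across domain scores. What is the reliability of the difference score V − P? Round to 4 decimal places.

Var(V−P) = 1 + 1 − 2·0.57 = 2 − 1.14 = 0.86.
Under uncorrelated errors the observed covariances equal the true-score covariances, so only the own-variance terms attenuate.
True-score variance = [0.74 + 0.66] − 1.14 = 1.4 − 1.14 = 0.26.
Reliability = 0.26 / 0.86 = 0.3023.

0.3023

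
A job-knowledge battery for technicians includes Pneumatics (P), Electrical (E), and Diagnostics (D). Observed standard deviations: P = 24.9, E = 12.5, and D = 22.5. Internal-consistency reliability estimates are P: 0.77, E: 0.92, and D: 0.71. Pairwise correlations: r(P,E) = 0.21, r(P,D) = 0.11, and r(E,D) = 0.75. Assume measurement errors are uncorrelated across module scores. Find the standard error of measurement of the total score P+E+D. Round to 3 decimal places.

17.376

Var(total) = 1282.51 + 675.855 = 1958.36.
True-score variance = 980.595 + 675.855 = 1656.45, so reliability = 0.8458.
Error variance = 1958.36 − 1656.45 = 301.915; SEM = √301.915 = 17.376.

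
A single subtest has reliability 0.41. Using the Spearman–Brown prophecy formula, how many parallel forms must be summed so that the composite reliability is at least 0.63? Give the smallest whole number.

k ≥ ρ*(1−ρ₁)/(ρ₁(1−ρ*)) = 0.63·0.59 / (0.41·0.37) = 2.450.
Smallest integer k = 3.

3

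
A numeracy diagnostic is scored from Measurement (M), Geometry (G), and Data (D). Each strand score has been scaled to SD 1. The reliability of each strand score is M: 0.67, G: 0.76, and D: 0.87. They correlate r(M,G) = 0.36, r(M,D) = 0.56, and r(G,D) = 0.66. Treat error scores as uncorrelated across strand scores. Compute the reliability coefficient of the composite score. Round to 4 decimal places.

Var(M+G+D) = 3 + 2·[0.36 + 0.56 + 0.66] = 3 + 3.16 = 6.16.
Because errors are independent across components, Cov(Tᵢ,Tⱼ) = Cov(Xᵢ,Xⱼ); the off-diagonal part of the true-score variance is the same as above.
True-score variance = [0.67 + 0.76 + 0.87] + 3.16 = 2.3 + 3.16 = 5.46.
Reliability = 5.46 / 6.16 = 0.8864.

0.8864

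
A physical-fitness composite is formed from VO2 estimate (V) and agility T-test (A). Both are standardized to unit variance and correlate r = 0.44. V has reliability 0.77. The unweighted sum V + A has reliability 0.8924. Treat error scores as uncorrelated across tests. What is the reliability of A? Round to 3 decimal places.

0.920

Var(V+A) = 2 + 2·0.44 = 2.880.
True-score variance = ρ_V + ρ_A + 2·0.44, so 0.8924 = (0.77 + ρ_A + 0.88) / 2.880.
ρ_A = 0.8924·2.880 − 0.77 − 0.88 = 0.920.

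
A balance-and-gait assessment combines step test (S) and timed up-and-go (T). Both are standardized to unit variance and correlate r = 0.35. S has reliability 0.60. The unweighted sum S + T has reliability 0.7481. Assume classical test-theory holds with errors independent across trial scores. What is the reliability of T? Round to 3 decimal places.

Var(S+T) = 2 + 2·0.35 = 2.700.
True-score variance = ρ_S + ρ_T + 2·0.35, so 0.7481 = (0.60 + ρ_T + 0.70) / 2.700.
ρ_T = 0.7481·2.700 − 0.60 − 0.70 = 0.720.

0.720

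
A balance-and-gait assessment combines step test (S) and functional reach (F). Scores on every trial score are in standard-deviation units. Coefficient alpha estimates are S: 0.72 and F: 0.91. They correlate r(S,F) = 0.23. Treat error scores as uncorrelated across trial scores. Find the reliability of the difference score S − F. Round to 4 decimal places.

0.7597

Var(S−F) = 1 + 1 − 2·0.23 = 2 − 0.46 = 1.54.
With uncorrelated errors the cross-covariances are all true-score covariance, so they carry over unchanged; only the diagonal terms shrink to ρᵢσᵢ².
True-score variance = [0.72 + 0.91] − 0.46 = 1.63 − 0.46 = 1.17.
Reliability = 1.17 / 1.54 = 0.7597.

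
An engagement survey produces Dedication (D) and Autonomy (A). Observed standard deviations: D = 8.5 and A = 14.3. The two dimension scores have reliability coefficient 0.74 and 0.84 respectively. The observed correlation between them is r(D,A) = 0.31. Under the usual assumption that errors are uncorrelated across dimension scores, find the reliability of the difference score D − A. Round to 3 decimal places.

0.744

Var(D−A) = 8.5² + 14.3² − 2·8.5·14.3·0.31 = 276.74 − 75.361 = 201.379.
With uncorrelated errors the cross-covariances are all true-score covariance, so they carry over unchanged; only the diagonal terms shrink to ρᵢσᵢ².
True-score variance = [8.5²·0.74 + 14.3²·0.84] − 75.361 = 225.237 − 75.361 = 149.876.
Reliability = 149.876 / 201.379 = 0.744.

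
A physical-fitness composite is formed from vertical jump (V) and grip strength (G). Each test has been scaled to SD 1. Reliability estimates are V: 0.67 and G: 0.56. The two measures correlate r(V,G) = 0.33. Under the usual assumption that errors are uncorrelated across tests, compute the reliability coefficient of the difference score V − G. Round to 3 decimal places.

Var(V−G) = 1 + 1 − 2·0.33 = 2 − 0.66 = 1.34.
Under uncorrelated errors the observed covariances equal the true-score covariances, so only the own-variance terms attenuate.
True-score variance = [0.67 + 0.56] − 0.66 = 1.23 − 0.66 = 0.57.
Reliability = 0.57 / 1.34 = 0.425.

0.425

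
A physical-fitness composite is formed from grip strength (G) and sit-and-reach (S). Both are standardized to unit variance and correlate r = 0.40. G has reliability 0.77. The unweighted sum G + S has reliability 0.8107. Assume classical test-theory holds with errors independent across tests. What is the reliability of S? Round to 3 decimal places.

Var(G+S) = 2 + 2·0.40 = 2.800.
True-score variance = ρ_G + ρ_S + 2·0.40, so 0.8107 = (0.77 + ρ_S + 0.80) / 2.800.
ρ_S = 0.8107·2.800 − 0.77 − 0.80 = 0.700.

0.700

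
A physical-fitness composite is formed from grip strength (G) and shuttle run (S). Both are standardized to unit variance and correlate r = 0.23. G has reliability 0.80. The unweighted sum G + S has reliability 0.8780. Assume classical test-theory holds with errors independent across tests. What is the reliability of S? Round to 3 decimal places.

0.900

Var(G+S) = 2 + 2·0.23 = 2.460.
True-score variance = ρ_G + ρ_S + 2·0.23, so 0.8780 = (0.80 + ρ_S + 0.46) / 2.460.
ρ_S = 0.8780·2.460 − 0.80 − 0.46 = 0.900.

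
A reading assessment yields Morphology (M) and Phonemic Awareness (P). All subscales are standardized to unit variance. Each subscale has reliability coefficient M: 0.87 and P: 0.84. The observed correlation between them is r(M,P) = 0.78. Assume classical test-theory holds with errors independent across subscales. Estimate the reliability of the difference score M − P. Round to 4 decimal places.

Var(M−P) = 1 + 1 − 2·0.78 = 2 − 1.56 = 0.44.
With uncorrelated errors the cross-covariances are all true-score covariance, so they carry over unchanged; only the diagonal terms shrink to ρᵢσᵢ².
True-score variance = [0.87 + 0.84] − 1.56 = 1.71 − 1.56 = 0.15.
Reliability = 0.15 / 0.44 = 0.3409.

0.3409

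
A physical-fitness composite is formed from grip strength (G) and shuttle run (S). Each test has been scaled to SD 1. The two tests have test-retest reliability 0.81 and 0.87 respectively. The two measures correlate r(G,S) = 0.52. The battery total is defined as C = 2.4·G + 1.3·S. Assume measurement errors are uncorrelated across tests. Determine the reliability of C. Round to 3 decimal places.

Var(C) = 2.4² + 1.3² + 2·[3.12·0.52] = 7.45 + 3.2448 = 10.6948.
With uncorrelated errors the cross-covariances are all true-score covariance, so they carry over unchanged; only the diagonal terms shrink to ρᵢσᵢ².
True-score variance = [2.4²·0.81 + 1.3²·0.87] + 3.2448 = 6.1359 + 3.2448 = 9.3807.
Reliability = 9.3807 / 10.6948 = 0.877.

0.877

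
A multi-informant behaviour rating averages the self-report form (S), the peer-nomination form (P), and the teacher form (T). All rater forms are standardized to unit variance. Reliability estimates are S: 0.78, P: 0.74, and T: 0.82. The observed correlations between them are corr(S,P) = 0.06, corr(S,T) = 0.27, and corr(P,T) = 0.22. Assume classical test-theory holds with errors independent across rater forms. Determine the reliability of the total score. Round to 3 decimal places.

0.839

Var(S+P+T) = 3 + 2·[0.06 + 0.27 + 0.22] = 3 + 1.1 = 4.1.
With uncorrelated errors the cross-covariances are all true-score covariance, so they carry over unchanged; only the diagonal terms shrink to ρᵢσᵢ².
True-score variance = [0.78 + 0.74 + 0.82] + 1.1 = 2.34 + 1.1 = 3.44.
Reliability = 3.44 / 4.1 = 0.839.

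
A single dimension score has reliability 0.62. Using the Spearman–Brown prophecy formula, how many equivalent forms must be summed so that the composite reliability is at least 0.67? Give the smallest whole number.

2

k ≥ ρ*(1−ρ₁)/(ρ₁(1−ρ*)) = 0.67·0.38 / (0.62·0.33) = 1.244.
Smallest integer k = 2.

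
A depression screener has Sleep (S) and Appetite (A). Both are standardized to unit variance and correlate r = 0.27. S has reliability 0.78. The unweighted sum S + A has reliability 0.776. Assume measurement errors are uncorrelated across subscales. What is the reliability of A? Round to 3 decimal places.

0.651

Var(S+A) = 2 + 2·0.27 = 2.540.
True-score variance = ρ_S + ρ_A + 2·0.27, so 0.776 = (0.78 + ρ_A + 0.54) / 2.540.
ρ_A = 0.776·2.540 − 0.78 − 0.54 = 0.651.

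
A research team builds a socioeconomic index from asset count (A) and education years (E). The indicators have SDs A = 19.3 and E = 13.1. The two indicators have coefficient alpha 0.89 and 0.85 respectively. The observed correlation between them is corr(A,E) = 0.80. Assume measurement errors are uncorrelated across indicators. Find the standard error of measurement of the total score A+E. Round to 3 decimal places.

Var(total) = 544.1 + 404.528 = 948.628.
True-score variance = 477.385 + 404.528 = 881.913, so reliability = 0.9297.
Error variance = 948.628 − 881.913 = 66.7154; SEM = √66.7154 = 8.168.

8.168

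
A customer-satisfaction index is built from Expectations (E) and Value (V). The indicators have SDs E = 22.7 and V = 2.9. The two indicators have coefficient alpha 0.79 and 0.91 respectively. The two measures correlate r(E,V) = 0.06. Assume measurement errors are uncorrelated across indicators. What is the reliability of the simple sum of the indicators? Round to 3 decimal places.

0.795

Var(E+V) = 22.7² + 2.9² + 2·[22.7·2.9·0.06] = 523.7 + 7.8996 = 531.6.
Because errors are independent across components, Cov(Tᵢ,Tⱼ) = Cov(Xᵢ,Xⱼ); the off-diagonal part of the true-score variance is the same as above.
True-score variance = [22.7²·0.79 + 2.9²·0.91] + 7.8996 = 414.732 + 7.8996 = 422.632.
Reliability = 422.632 / 531.6 = 0.795.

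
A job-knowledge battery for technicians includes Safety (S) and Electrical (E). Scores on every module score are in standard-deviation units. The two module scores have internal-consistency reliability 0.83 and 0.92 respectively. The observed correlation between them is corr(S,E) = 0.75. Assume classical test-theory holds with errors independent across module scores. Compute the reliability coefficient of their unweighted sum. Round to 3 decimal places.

Var(S+E) = 2 + 2·[0.75] = 2 + 1.5 = 3.5.
Under uncorrelated errors the observed covariances equal the true-score covariances, so only the own-variance terms attenuate.
True-score variance = [0.83 + 0.92] + 1.5 = 1.75 + 1.5 = 3.25.
Reliability = 3.25 / 3.5 = 0.929.

0.929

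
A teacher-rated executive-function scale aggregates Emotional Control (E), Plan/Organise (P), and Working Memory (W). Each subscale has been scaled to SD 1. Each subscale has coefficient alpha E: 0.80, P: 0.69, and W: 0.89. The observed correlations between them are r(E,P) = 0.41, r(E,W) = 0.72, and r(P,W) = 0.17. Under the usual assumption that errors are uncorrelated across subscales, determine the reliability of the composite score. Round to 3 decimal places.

Var(E+P+W) = 3 + 2·[0.41 + 0.72 + 0.17] = 3 + 2.6 = 5.6.
Because errors are independent across components, Cov(Tᵢ,Tⱼ) = Cov(Xᵢ,Xⱼ); the off-diagonal part of the true-score variance is the same as above.
True-score variance = [0.80 + 0.69 + 0.89] + 2.6 = 2.38 + 2.6 = 4.98.
Reliability = 4.98 / 5.6 = 0.889.

0.889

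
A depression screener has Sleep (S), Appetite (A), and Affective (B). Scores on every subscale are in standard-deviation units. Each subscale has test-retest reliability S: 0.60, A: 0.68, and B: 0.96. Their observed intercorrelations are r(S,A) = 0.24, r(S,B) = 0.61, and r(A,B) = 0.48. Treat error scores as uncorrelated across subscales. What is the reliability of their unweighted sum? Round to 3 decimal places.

Var(S+A+B) = 3 + 2·[0.24 + 0.61 + 0.48] = 3 + 2.66 = 5.66.
Under uncorrelated errors the observed covariances equal the true-score covariances, so only the own-variance terms attenuate.
True-score variance = [0.60 + 0.68 + 0.96] + 2.66 = 2.24 + 2.66 = 4.9.
Reliability = 4.9 / 5.66 = 0.866.

0.866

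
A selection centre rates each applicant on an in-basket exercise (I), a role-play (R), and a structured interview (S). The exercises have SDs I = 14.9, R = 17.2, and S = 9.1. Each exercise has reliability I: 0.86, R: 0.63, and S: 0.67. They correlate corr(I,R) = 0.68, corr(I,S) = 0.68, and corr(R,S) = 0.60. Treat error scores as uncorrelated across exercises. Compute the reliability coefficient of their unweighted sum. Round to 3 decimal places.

Var(I+R+S) = 14.9² + 17.2² + 9.1² + 2·[14.9·17.2·0.68 + 14.9·9.1·0.68 + 17.2·9.1·0.60] = 600.66 + 720.767 = 1321.43.
Under uncorrelated errors the observed covariances equal the true-score covariances, so only the own-variance terms attenuate.
True-score variance = [14.9²·0.86 + 17.2²·0.63 + 9.1²·0.67] + 720.767 = 432.791 + 720.767 = 1153.56.
Reliability = 1153.56 / 1321.43 = 0.873.

0.873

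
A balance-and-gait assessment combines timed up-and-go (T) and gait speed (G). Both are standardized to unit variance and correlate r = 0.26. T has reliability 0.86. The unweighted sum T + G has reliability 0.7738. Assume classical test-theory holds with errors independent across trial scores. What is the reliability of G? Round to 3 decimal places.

Var(T+G) = 2 + 2·0.26 = 2.520.
True-score variance = ρ_T + ρ_G + 2·0.26, so 0.7738 = (0.86 + ρ_G + 0.52) / 2.520.
ρ_G = 0.7738·2.520 − 0.86 − 0.52 = 0.570.

0.570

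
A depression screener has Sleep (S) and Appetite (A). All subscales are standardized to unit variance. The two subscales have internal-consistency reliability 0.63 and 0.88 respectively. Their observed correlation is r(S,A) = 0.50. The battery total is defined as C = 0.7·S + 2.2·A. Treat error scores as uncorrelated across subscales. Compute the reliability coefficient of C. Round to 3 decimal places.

Var(C) = 0.7² + 2.2² + 2·[1.54·0.50] = 5.33 + 1.54 = 6.87.
Because errors are independent across components, Cov(Tᵢ,Tⱼ) = Cov(Xᵢ,Xⱼ); the off-diagonal part of the true-score variance is the same as above.
True-score variance = [0.7²·0.63 + 2.2²·0.88] + 1.54 = 4.5679 + 1.54 = 6.1079.
Reliability = 6.1079 / 6.87 = 0.889.

0.889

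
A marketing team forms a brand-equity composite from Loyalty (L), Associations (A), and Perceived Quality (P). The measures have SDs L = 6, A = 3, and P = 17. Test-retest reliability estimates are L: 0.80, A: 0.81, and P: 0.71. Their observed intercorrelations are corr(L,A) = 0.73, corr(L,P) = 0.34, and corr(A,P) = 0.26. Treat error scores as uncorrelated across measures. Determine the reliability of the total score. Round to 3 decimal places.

0.797

Var(L+A+P) = 6² + 3² + 17² + 2·[6·3·0.73 + 6·17·0.34 + 3·17·0.26] = 334 + 122.16 = 456.16.
With uncorrelated errors the cross-covariances are all true-score covariance, so they carry over unchanged; only the diagonal terms shrink to ρᵢσᵢ².
True-score variance = [6²·0.80 + 3²·0.81 + 17²·0.71] + 122.16 = 241.28 + 122.16 = 363.44.
Reliability = 363.44 / 456.16 = 0.797.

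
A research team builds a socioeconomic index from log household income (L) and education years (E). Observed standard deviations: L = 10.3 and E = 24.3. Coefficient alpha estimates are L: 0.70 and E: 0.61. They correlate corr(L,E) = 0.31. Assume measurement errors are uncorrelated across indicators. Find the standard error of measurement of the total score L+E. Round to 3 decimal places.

Var(total) = 696.58 + 155.18 = 851.76.
True-score variance = 434.462 + 155.18 = 589.642, so reliability = 0.6923.
Error variance = 851.76 − 589.642 = 262.118; SEM = √262.118 = 16.190.

16.190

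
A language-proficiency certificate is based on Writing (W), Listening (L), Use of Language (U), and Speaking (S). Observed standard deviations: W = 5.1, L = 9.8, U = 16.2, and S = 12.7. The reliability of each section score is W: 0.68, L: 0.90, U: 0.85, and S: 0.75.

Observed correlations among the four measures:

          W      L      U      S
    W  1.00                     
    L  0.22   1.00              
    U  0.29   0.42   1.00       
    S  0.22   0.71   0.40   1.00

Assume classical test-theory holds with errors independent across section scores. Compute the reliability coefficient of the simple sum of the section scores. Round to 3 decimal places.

Var(W+L+U+S) = 5.1² + 9.8² + 16.2² + 12.7² + 2·[5.1·9.8·0.22 + 5.1·16.2·0.29 + 5.1·12.7·0.22 + 9.8·16.2·0.42 + 9.8·12.7·0.71 + 16.2·12.7·0.40] = 545.78 + 573.093 = 1118.87.
With uncorrelated errors the cross-covariances are all true-score covariance, so they carry over unchanged; only the diagonal terms shrink to ρᵢσᵢ².
True-score variance = [5.1²·0.68 + 9.8²·0.90 + 16.2²·0.85 + 12.7²·0.75] + 573.093 = 448.164 + 573.093 = 1021.26.
Reliability = 1021.26 / 1118.87 = 0.913.

0.913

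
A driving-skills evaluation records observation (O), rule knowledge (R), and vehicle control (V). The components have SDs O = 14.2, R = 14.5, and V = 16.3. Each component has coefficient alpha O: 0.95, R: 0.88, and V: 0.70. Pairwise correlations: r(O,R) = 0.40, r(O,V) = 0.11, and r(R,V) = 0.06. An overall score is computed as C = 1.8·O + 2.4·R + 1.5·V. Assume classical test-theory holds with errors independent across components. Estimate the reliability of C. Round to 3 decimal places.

0.895

Var(C) = 1.8²·14.2² + 2.4²·14.5² + 1.5²·16.3² + 2·[4.32·14.2·14.5·0.40 + 2.7·14.2·16.3·0.11 + 3.6·14.5·16.3·0.06] = 2462.16 + 951.181 = 3413.34.
Because errors are independent across components, Cov(Tᵢ,Tⱼ) = Cov(Xᵢ,Xⱼ); the off-diagonal part of the true-score variance is the same as above.
True-score variance = [1.8²·14.2²·0.95 + 2.4²·14.5²·0.88 + 1.5²·16.3²·0.70] + 951.181 = 2104.82 + 951.181 = 3056.01.
Reliability = 3056.01 / 3413.34 = 0.895.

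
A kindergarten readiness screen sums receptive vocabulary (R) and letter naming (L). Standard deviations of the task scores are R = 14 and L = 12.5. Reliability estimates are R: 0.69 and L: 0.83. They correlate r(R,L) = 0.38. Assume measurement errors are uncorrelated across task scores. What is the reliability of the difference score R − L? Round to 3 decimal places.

0.602

Var(R−L) = 14² + 12.5² − 2·14·12.5·0.38 = 352.25 − 133 = 219.25.
Under uncorrelated errors the observed covariances equal the true-score covariances, so only the own-variance terms attenuate.
True-score variance = [14²·0.69 + 12.5²·0.83] − 133 = 264.928 − 133 = 131.928.
Reliability = 131.928 / 219.25 = 0.602.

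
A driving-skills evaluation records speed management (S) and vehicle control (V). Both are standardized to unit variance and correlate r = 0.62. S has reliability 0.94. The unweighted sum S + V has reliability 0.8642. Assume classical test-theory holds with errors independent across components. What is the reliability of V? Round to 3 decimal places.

0.620

Var(S+V) = 2 + 2·0.62 = 3.240.
True-score variance = ρ_S + ρ_V + 2·0.62, so 0.8642 = (0.94 + ρ_V + 1.24) / 3.240.
ρ_V = 0.8642·3.240 − 0.94 − 1.24 = 0.620.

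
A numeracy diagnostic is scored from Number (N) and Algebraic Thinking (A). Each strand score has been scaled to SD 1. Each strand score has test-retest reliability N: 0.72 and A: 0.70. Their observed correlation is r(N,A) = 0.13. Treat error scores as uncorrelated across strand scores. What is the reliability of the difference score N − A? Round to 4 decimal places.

Var(N−A) = 1 + 1 − 2·0.13 = 2 − 0.26 = 1.74.
Because errors are independent across components, Cov(Tᵢ,Tⱼ) = Cov(Xᵢ,Xⱼ); the off-diagonal part of the true-score variance is the same as above.
True-score variance = [0.72 + 0.70] − 0.26 = 1.42 − 0.26 = 1.16.
Reliability = 1.16 / 1.74 = 0.6667.

0.6667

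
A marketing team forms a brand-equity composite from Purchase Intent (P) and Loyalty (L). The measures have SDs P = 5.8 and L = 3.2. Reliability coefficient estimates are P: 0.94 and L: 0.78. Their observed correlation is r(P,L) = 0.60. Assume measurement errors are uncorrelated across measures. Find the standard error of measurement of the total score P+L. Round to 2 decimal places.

2.07

Var(total) = 43.88 + 22.272 = 66.152.
True-score variance = 39.6088 + 22.272 = 61.8808, so reliability = 0.9354.
Error variance = 66.152 − 61.8808 = 4.2712; SEM = √4.2712 = 2.07.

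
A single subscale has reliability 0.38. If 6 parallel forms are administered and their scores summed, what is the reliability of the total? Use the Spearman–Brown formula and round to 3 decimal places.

0.786

ρ_k = kρ / (1 + (k−1)ρ) = 6·0.38 / (1 + 5·0.38) = 2.280 / 2.900 = 0.786.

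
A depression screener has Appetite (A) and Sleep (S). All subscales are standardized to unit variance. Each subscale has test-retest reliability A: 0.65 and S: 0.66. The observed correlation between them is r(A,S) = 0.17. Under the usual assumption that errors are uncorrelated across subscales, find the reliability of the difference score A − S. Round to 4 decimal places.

0.5843

Var(A−S) = 1 + 1 − 2·0.17 = 2 − 0.34 = 1.66.
Because errors are independent across components, Cov(Tᵢ,Tⱼ) = Cov(Xᵢ,Xⱼ); the off-diagonal part of the true-score variance is the same as above.
True-score variance = [0.65 + 0.66] − 0.34 = 1.31 − 0.34 = 0.97.
Reliability = 0.97 / 1.66 = 0.5843.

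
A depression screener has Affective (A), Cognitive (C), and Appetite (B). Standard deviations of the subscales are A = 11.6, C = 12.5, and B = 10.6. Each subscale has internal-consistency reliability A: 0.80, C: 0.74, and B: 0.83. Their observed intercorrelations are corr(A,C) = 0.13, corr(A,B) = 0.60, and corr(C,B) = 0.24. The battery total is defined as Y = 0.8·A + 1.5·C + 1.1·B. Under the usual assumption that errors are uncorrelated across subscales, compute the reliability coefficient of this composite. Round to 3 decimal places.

0.846

Var(Y) = 0.8²·11.6² + 1.5²·12.5² + 1.1²·10.6² + 2·[1.2·11.6·12.5·0.13 + 0.88·11.6·10.6·0.60 + 1.65·12.5·10.6·0.24] = 573.637 + 280.026 = 853.662.
Under uncorrelated errors the observed covariances equal the true-score covariances, so only the own-variance terms attenuate.
True-score variance = [0.8²·11.6²·0.80 + 1.5²·12.5²·0.74 + 1.1²·10.6²·0.83] + 280.026 = 441.894 + 280.026 = 721.92.
Reliability = 721.92 / 853.662 = 0.846.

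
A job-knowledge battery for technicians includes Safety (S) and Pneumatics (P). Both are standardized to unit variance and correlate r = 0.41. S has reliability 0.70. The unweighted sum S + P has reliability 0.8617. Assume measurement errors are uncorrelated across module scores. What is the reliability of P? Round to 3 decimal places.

0.910

Var(S+P) = 2 + 2·0.41 = 2.820.
True-score variance = ρ_S + ρ_P + 2·0.41, so 0.8617 = (0.70 + ρ_P + 0.82) / 2.820.
ρ_P = 0.8617·2.820 − 0.70 − 0.82 = 0.910.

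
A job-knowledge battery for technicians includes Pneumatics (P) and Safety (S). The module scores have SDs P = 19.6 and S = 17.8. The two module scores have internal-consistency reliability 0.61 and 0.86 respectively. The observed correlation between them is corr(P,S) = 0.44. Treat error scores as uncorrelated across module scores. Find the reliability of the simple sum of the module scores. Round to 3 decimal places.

0.807

Var(P+S) = 19.6² + 17.8² + 2·[19.6·17.8·0.44] = 701 + 307.014 = 1008.01.
With uncorrelated errors the cross-covariances are all true-score covariance, so they carry over unchanged; only the diagonal terms shrink to ρᵢσᵢ².
True-score variance = [19.6²·0.61 + 17.8²·0.86] + 307.014 = 506.82 + 307.014 = 813.834.
Reliability = 813.834 / 1008.01 = 0.807.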